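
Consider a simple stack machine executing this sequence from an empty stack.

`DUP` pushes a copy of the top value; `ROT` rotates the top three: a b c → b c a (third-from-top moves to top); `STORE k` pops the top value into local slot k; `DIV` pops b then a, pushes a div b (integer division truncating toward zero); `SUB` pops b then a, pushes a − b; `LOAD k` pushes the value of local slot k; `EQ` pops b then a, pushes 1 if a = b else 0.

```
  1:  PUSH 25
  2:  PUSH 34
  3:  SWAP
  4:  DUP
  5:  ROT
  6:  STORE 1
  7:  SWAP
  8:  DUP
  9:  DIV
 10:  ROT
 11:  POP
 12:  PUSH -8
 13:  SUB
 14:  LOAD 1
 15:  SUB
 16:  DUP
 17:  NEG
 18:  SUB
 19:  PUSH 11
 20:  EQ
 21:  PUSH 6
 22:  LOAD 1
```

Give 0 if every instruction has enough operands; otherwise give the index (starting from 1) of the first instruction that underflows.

PUSH 25  [25]
PUSH 34  [25, 34]
SWAP     [34, 25]
DUP      [34, 25, 25]
ROT      [25, 25, 34]
STORE 1  [25, 25]
SWAP     [25, 25]
DUP      [25, 25, 25]
DIV      [25, 1]
ROT  — needs 3 operands, stack has 2 → underflow

10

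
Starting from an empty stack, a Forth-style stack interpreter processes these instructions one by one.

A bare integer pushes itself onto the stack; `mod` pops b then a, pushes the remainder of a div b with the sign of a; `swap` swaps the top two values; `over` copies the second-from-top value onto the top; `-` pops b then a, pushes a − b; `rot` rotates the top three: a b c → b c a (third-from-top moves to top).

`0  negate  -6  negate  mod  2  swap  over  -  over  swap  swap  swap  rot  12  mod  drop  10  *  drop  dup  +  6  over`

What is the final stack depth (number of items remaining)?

0      -> [0]
negate -> [0]
-6     -> [0, -6]
negate -> [0, 6]
mod    -> [0]
2      -> [0, 2]
swap   -> [2, 0]
over   -> [2, 0, 2]
-      -> [2, -2]
over   -> [2, -2, 2]
swap   -> [2, 2, -2]
swap   -> [2, -2, 2]
swap   -> [2, 2, -2]
rot    -> [2, -2, 2]
12     -> [2, -2, 2, 12]
mod    -> [2, -2, 2]
drop   -> [2, -2]
10     -> [2, -2, 10]
*      -> [2, -20]
drop   -> [2]
dup    -> [2, 2]
+      -> [4]
6      -> [4, 6]
over   -> [4, 6, 4]

3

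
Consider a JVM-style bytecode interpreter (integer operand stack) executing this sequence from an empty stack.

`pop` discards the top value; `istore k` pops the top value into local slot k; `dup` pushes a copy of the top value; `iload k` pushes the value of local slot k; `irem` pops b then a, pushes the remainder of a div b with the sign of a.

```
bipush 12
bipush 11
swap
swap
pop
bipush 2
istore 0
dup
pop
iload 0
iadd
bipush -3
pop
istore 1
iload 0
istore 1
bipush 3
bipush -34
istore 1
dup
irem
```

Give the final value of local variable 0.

2

bipush 12   [12]
bipush 11   [12, 11]
swap        [11, 12]
swap        [12, 11]
pop         [12]
bipush 2    [12, 2]
istore 0    [12]
dup         [12, 12]
pop         [12]
iload 0     [12, 2]
iadd        [14]
bipush -3   [14, -3]
pop         [14]
istore 1    []
iload 0     [2]
istore 1    []
bipush 3    [3]
bipush -34  [3, -34]
istore 1    [3]
dup         [3, 3]
irem        [0]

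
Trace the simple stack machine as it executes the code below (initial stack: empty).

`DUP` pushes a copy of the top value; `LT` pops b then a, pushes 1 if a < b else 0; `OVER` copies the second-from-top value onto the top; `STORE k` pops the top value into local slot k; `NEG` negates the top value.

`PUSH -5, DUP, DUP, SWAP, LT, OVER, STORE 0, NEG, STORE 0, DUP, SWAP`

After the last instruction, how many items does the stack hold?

2

PUSH -5 → [-5]
DUP     → [-5, -5]
DUP     → [-5, -5, -5]
SWAP    → [-5, -5, -5]
LT      → [-5, 0]
OVER    → [-5, 0, -5]
STORE 0 → [-5, 0]
NEG     → [-5, 0]
STORE 0 → [-5]
DUP     → [-5, -5]
SWAP    → [-5, -5]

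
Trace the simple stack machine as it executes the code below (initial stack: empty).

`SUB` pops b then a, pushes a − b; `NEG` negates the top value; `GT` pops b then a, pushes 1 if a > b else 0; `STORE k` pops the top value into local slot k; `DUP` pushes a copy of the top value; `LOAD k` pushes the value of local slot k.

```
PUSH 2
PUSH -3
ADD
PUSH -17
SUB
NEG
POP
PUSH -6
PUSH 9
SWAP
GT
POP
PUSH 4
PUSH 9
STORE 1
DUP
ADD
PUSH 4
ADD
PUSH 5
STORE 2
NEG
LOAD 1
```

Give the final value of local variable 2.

PUSH 2    [2]
PUSH -3   [2, -3]
ADD       [-1]
PUSH -17  [-1, -17]
SUB       [16]
NEG       [-16]
POP       []
PUSH -6   [-6]
PUSH 9    [-6, 9]
SWAP      [9, -6]
GT        [1]
POP       []
PUSH 4    [4]
PUSH 9    [4, 9]
STORE 1   [4]
DUP       [4, 4]
ADD       [8]
PUSH 4    [8, 4]
ADD       [12]
PUSH 5    [12, 5]
STORE 2   [12]
NEG       [-12]
LOAD 1    [-12, 9]

5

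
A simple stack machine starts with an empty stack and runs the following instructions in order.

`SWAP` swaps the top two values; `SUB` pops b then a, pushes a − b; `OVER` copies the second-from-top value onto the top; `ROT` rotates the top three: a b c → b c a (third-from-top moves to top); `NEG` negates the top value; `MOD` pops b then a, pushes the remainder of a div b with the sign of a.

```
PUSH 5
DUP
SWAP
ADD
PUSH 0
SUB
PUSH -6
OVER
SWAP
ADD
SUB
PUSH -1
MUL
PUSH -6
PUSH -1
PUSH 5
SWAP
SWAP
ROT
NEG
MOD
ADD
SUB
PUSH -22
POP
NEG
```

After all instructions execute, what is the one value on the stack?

10

PUSH 5    5
DUP       5 5
SWAP      5 5
ADD       10
PUSH 0    10 0
SUB       10
PUSH -6   10 -6
OVER      10 -6 10
SWAP      10 10 -6
ADD       10 4
SUB       6
PUSH -1   6 -1
MUL       -6
PUSH -6   -6 -6
PUSH -1   -6 -6 -1
PUSH 5    -6 -6 -1 5
SWAP      -6 -6 5 -1
SWAP      -6 -6 -1 5
ROT       -6 -1 5 -6
NEG       -6 -1 5 6
MOD       -6 -1 5
ADD       -6 4
SUB       -10
PUSH -22  -10 -22
POP       -10
NEG       10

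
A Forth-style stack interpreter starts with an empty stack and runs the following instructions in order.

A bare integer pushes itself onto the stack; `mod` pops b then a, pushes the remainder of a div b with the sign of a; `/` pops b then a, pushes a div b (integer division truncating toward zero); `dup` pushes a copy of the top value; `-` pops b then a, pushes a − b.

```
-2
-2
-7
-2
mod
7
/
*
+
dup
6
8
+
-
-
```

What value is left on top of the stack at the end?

-2  -> -2
-2  -> -2 -2
-7  -> -2 -2 -7
-2  -> -2 -2 -7 -2
mod -> -2 -2 -1
7   -> -2 -2 -1 7
/   -> -2 -2 0
*   -> -2 0
+   -> -2
dup -> -2 -2
6   -> -2 -2 6
8   -> -2 -2 6 8
+   -> -2 -2 14
-   -> -2 -16
-   -> 14

14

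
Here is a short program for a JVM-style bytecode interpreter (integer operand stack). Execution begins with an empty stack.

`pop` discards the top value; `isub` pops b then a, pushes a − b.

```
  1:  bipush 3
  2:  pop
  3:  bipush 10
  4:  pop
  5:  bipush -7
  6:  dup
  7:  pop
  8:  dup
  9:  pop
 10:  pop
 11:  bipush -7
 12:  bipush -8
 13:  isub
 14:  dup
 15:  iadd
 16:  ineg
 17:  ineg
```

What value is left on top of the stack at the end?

bipush 3  : [3]
pop       : []
bipush 10 : [10]
pop       : []
bipush -7 : [-7]
dup       : [-7, -7]
pop       : [-7]
dup       : [-7, -7]
pop       : [-7]
pop       : []
bipush -7 : [-7]
bipush -8 : [-7, -8]
isub      : [1]
dup       : [1, 1]
iadd      : [2]
ineg      : [-2]
ineg      : [2]

2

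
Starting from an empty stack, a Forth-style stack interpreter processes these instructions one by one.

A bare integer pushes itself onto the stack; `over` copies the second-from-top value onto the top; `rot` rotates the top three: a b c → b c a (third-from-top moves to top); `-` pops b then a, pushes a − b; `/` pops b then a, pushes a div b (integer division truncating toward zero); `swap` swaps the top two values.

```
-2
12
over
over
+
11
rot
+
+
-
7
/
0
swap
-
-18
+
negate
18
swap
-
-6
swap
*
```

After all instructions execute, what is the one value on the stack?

-2     -> [-2]
12     -> [-2, 12]
over   -> [-2, 12, -2]
over   -> [-2, 12, -2, 12]
+      -> [-2, 12, 10]
11     -> [-2, 12, 10, 11]
rot    -> [-2, 10, 11, 12]
+      -> [-2, 10, 23]
+      -> [-2, 33]
-      -> [-35]
7      -> [-35, 7]
/      -> [-5]
0      -> [-5, 0]
swap   -> [0, -5]
-      -> [5]
-18    -> [5, -18]
+      -> [-13]
negate -> [13]
18     -> [13, 18]
swap   -> [18, 13]
-      -> [5]
-6     -> [5, -6]
swap   -> [-6, 5]
*      -> [-30]

-30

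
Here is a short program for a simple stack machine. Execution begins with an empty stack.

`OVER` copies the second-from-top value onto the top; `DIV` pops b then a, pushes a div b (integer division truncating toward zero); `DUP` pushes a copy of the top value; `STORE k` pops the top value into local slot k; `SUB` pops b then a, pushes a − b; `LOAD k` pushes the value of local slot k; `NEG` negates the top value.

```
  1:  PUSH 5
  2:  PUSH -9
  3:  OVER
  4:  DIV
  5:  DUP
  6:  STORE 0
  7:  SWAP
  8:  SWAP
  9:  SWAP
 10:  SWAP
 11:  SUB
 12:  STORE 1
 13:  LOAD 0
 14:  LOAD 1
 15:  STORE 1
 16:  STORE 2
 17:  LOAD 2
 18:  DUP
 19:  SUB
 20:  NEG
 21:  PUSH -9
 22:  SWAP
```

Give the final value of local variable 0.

PUSH 5  → 5
PUSH -9 → 5 -9
OVER    → 5 -9 5
DIV     → 5 -1
DUP     → 5 -1 -1
STORE 0 → 5 -1
SWAP    → -1 5
SWAP    → 5 -1
SWAP    → -1 5
SWAP    → 5 -1
SUB     → 6
STORE 1 → (empty)
LOAD 0  → -1
LOAD 1  → -1 6
STORE 1 → -1
STORE 2 → (empty)
LOAD 2  → -1
DUP     → -1 -1
SUB     → 0
NEG     → 0
PUSH -9 → 0 -9
SWAP    → -9 0

-1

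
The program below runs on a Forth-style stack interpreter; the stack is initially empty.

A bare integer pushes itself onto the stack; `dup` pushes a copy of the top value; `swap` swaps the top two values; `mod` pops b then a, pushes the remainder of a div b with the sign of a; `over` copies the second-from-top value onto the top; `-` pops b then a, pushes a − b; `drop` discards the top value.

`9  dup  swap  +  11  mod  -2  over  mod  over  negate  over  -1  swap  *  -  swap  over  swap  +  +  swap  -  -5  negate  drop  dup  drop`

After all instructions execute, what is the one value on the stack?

-27

9       [9]
dup     [9, 9]
swap    [9, 9]
+       [18]
11      [18, 11]
mod     [7]
-2      [7, -2]
over    [7, -2, 7]
mod     [7, -2]
over    [7, -2, 7]
negate  [7, -2, -7]
over    [7, -2, -7, -2]
-1      [7, -2, -7, -2, -1]
swap    [7, -2, -7, -1, -2]
*       [7, -2, -7, 2]
-       [7, -2, -9]
swap    [7, -9, -2]
over    [7, -9, -2, -9]
swap    [7, -9, -9, -2]
+       [7, -9, -11]
+       [7, -20]
swap    [-20, 7]
-       [-27]
-5      [-27, -5]
negate  [-27, 5]
drop    [-27]
dup     [-27, -27]
drop    [-27]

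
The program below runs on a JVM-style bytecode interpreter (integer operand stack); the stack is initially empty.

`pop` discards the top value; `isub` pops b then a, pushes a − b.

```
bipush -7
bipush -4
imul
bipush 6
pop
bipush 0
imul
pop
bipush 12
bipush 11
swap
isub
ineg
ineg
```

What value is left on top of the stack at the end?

bipush -7 : [-7]
bipush -4 : [-7, -4]
imul      : [28]
bipush 6  : [28, 6]
pop       : [28]
bipush 0  : [28, 0]
imul      : [0]
pop       : []
bipush 12 : [12]
bipush 11 : [12, 11]
swap      : [11, 12]
isub      : [-1]
ineg      : [1]
ineg      : [-1]

-1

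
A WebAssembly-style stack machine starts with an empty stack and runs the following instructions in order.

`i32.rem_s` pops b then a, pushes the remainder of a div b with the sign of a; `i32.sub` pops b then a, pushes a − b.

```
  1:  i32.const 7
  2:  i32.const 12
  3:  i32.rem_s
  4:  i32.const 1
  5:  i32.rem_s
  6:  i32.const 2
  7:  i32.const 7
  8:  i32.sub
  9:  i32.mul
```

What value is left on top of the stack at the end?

i32.const 7   [7]
i32.const 12  [7, 12]
i32.rem_s     [7]
i32.const 1   [7, 1]
i32.rem_s     [0]
i32.const 2   [0, 2]
i32.const 7   [0, 2, 7]
i32.sub       [0, -5]
i32.mul       [0]

0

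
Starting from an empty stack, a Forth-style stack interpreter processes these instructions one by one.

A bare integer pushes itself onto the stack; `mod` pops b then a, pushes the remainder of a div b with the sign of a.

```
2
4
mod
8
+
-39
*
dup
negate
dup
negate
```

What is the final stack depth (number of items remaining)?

3

2      : 2
4      : 2 4
mod    : 2
8      : 2 8
+      : 10
-39    : 10 -39
*      : -390
dup    : -390 -390
negate : -390 390
dup    : -390 390 390
negate : -390 390 -390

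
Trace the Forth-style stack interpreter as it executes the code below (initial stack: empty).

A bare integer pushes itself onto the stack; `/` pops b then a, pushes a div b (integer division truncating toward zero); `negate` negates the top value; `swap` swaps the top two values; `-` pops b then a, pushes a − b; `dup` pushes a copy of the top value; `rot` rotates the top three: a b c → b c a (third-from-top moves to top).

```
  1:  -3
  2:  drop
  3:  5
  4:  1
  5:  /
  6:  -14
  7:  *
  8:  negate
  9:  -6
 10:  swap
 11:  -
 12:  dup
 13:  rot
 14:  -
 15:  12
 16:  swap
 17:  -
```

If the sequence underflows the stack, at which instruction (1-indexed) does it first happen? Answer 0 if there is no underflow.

-3     → -3
drop   → (empty)
5      → 5
1      → 5 1
/      → 5
-14    → 5 -14
*      → -70
negate → 70
-6     → 70 -6
swap   → -6 70
-      → -76
dup    → -76 -76
rot  — needs 3 operands, stack has 2 → underflow

13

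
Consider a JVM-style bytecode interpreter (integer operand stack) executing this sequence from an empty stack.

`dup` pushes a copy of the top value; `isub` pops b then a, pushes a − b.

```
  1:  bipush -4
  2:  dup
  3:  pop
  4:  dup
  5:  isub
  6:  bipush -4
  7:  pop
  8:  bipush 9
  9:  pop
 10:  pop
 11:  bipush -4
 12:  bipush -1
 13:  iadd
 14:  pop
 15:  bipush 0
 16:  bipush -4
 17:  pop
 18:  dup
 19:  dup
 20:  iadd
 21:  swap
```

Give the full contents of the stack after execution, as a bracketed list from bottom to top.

[0, 0]

bipush -4 : [-4]
dup       : [-4, -4]
pop       : [-4]
dup       : [-4, -4]
isub      : [0]
bipush -4 : [0, -4]
pop       : [0]
bipush 9  : [0, 9]
pop       : [0]
pop       : []
bipush -4 : [-4]
bipush -1 : [-4, -1]
iadd      : [-5]
pop       : []
bipush 0  : [0]
bipush -4 : [0, -4]
pop       : [0]
dup       : [0, 0]
dup       : [0, 0, 0]
iadd      : [0, 0]
swap      : [0, 0]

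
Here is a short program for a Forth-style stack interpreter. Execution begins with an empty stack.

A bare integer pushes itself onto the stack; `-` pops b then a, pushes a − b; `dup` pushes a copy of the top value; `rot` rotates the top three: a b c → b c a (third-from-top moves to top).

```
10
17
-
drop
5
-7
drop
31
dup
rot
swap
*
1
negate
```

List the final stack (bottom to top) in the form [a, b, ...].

[31, 155, -1]

10     : 10
17     : 10 17
-      : -7
drop   : (empty)
5      : 5
-7     : 5 -7
drop   : 5
31     : 5 31
dup    : 5 31 31
rot    : 31 31 5
swap   : 31 5 31
*      : 31 155
1      : 31 155 1
negate : 31 155 -1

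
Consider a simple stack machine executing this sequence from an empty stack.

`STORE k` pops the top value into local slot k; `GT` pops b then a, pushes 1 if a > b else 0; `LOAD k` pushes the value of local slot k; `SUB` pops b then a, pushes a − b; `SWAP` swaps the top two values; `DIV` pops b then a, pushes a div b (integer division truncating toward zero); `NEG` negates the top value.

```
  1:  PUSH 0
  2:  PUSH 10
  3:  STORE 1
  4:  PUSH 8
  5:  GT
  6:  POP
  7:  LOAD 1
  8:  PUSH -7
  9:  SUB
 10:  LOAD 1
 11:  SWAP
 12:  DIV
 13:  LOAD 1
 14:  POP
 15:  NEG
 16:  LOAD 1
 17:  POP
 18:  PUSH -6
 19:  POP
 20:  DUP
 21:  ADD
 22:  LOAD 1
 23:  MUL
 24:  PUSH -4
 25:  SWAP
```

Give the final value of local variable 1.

PUSH 0   [0]
PUSH 10  [0, 10]
STORE 1  [0]
PUSH 8   [0, 8]
GT       [0]
POP      []
LOAD 1   [10]
PUSH -7  [10, -7]
SUB      [17]
LOAD 1   [17, 10]
SWAP     [10, 17]
DIV      [0]
LOAD 1   [0, 10]
POP      [0]
NEG      [0]
LOAD 1   [0, 10]
POP      [0]
PUSH -6  [0, -6]
POP      [0]
DUP      [0, 0]
ADD      [0]
LOAD 1   [0, 10]
MUL      [0]
PUSH -4  [0, -4]
SWAP     [-4, 0]

10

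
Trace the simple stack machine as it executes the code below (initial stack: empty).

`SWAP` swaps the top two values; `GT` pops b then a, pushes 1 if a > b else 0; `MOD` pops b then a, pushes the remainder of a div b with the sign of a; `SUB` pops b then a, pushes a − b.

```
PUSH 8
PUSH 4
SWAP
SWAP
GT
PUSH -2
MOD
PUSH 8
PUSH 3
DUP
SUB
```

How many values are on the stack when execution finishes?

3

PUSH 8  → [8]
PUSH 4  → [8, 4]
SWAP    → [4, 8]
SWAP    → [8, 4]
GT      → [1]
PUSH -2 → [1, -2]
MOD     → [1]
PUSH 8  → [1, 8]
PUSH 3  → [1, 8, 3]
DUP     → [1, 8, 3, 3]
SUB     → [1, 8, 0]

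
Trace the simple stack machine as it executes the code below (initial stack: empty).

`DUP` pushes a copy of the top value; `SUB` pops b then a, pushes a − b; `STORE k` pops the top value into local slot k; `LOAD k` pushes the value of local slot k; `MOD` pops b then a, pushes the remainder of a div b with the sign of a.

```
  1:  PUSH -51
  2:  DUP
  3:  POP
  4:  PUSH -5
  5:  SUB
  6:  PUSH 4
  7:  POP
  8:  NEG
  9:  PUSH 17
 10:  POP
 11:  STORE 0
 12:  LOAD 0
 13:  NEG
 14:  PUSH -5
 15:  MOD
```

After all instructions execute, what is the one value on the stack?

-1

PUSH -51  [-51]
DUP       [-51, -51]
POP       [-51]
PUSH -5   [-51, -5]
SUB       [-46]
PUSH 4    [-46, 4]
POP       [-46]
NEG       [46]
PUSH 17   [46, 17]
POP       [46]
STORE 0   []
LOAD 0    [46]
NEG       [-46]
PUSH -5   [-46, -5]
MOD       [-1]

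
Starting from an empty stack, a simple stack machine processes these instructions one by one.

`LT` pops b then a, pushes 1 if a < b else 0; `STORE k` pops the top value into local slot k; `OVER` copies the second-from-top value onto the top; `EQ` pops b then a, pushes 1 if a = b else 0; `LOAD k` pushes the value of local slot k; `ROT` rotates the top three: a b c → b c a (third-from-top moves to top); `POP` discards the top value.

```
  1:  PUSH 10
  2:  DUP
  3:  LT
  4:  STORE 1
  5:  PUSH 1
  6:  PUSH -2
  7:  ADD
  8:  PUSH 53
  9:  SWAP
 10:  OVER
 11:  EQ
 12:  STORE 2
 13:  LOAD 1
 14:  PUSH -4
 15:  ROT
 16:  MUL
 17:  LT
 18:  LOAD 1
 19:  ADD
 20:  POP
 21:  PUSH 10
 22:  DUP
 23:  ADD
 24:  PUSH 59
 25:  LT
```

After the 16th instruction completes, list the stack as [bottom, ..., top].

[0, -212]

PUSH 10 : [10]
DUP     : [10, 10]
LT      : [0]
STORE 1 : []
PUSH 1  : [1]
PUSH -2 : [1, -2]
ADD     : [-1]
PUSH 53 : [-1, 53]
SWAP    : [53, -1]
OVER    : [53, -1, 53]
EQ      : [53, 0]
STORE 2 : [53]
LOAD 1  : [53, 0]
PUSH -4 : [53, 0, -4]
ROT     : [0, -4, 53]
MUL     : [0, -212]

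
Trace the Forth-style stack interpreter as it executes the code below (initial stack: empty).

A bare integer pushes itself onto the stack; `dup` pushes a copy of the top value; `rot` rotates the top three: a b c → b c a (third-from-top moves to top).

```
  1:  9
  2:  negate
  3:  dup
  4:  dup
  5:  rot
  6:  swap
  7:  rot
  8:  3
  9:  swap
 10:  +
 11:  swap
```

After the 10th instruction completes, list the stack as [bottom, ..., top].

[-9, -9, -6]

9      → 9
negate → -9
dup    → -9 -9
dup    → -9 -9 -9
rot    → -9 -9 -9
swap   → -9 -9 -9
rot    → -9 -9 -9
3      → -9 -9 -9 3
swap   → -9 -9 3 -9
+      → -9 -9 -6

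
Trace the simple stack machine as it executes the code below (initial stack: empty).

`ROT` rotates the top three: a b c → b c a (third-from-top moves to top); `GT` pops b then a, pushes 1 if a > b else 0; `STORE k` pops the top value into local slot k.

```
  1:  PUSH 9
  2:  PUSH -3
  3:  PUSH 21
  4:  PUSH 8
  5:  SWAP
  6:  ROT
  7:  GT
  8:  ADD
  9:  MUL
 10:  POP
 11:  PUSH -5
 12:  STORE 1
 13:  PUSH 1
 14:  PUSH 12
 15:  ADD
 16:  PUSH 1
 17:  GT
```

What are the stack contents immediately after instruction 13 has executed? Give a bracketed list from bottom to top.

PUSH 9   9
PUSH -3  9 -3
PUSH 21  9 -3 21
PUSH 8   9 -3 21 8
SWAP     9 -3 8 21
ROT      9 8 21 -3
GT       9 8 1
ADD      9 9
MUL      81
POP      (empty)
PUSH -5  -5
STORE 1  (empty)
PUSH 1   1

[1]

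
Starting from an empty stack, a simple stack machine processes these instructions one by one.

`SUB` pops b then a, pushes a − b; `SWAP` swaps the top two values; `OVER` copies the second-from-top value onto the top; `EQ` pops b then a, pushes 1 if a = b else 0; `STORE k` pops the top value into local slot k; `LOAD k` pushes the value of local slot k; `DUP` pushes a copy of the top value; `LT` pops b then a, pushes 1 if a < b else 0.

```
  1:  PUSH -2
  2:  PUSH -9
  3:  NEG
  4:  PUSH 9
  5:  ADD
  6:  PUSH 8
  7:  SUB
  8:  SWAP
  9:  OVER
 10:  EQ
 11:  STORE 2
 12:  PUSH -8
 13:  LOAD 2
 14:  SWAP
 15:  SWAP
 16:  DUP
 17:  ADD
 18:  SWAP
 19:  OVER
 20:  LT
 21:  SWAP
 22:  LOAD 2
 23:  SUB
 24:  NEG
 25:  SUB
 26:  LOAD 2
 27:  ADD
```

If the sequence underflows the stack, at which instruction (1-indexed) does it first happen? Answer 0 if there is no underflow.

PUSH -2 : [-2]
PUSH -9 : [-2, -9]
NEG     : [-2, 9]
PUSH 9  : [-2, 9, 9]
ADD     : [-2, 18]
PUSH 8  : [-2, 18, 8]
SUB     : [-2, 10]
SWAP    : [10, -2]
OVER    : [10, -2, 10]
EQ      : [10, 0]
STORE 2 : [10]
PUSH -8 : [10, -8]
LOAD 2  : [10, -8, 0]
SWAP    : [10, 0, -8]
SWAP    : [10, -8, 0]
DUP     : [10, -8, 0, 0]
ADD     : [10, -8, 0]
SWAP    : [10, 0, -8]
OVER    : [10, 0, -8, 0]
LT      : [10, 0, 1]
SWAP    : [10, 1, 0]
LOAD 2  : [10, 1, 0, 0]
SUB     : [10, 1, 0]
NEG     : [10, 1, 0]
SUB     : [10, 1]
LOAD 2  : [10, 1, 0]
ADD     : [10, 1]

0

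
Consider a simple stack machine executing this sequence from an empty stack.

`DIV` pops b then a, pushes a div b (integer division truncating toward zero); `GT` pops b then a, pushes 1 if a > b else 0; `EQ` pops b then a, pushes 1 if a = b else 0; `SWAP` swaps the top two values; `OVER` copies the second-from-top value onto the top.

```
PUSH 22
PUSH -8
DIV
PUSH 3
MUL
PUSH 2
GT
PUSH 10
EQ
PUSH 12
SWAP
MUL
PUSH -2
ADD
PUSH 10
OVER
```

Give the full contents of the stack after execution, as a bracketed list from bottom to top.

[-2, 10, -2]

PUSH 22 → 22
PUSH -8 → 22 -8
DIV     → -2
PUSH 3  → -2 3
MUL     → -6
PUSH 2  → -6 2
GT      → 0
PUSH 10 → 0 10
EQ      → 0
PUSH 12 → 0 12
SWAP    → 12 0
MUL     → 0
PUSH -2 → 0 -2
ADD     → -2
PUSH 10 → -2 10
OVER    → -2 10 -2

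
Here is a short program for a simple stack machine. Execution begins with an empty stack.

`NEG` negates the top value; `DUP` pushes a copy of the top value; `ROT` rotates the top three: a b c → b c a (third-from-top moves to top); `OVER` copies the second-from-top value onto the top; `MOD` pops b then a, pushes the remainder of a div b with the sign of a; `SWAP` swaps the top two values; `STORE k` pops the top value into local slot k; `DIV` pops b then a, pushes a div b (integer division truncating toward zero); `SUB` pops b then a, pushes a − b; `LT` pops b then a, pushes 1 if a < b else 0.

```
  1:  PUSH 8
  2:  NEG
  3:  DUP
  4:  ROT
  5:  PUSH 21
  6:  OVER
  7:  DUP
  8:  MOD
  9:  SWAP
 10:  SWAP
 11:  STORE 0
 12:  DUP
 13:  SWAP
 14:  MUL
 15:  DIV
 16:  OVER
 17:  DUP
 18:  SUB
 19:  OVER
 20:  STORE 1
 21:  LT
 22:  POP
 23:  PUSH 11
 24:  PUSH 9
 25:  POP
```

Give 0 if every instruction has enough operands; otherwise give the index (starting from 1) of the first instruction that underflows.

PUSH 8 -> [8]
NEG    -> [-8]
DUP    -> [-8, -8]
ROT  — needs 3 operands, stack has 2 → underflow

4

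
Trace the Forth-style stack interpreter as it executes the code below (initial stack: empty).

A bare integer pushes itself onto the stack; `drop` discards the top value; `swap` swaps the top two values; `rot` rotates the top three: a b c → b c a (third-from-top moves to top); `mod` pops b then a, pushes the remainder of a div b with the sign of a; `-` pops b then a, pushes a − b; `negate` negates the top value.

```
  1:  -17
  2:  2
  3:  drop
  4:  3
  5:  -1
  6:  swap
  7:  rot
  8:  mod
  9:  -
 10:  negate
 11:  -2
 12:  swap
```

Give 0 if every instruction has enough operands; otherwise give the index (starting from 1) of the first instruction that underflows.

-17    → -17
2      → -17 2
drop   → -17
3      → -17 3
-1     → -17 3 -1
swap   → -17 -1 3
rot    → -1 3 -17
mod    → -1 3
-      → -4
negate → 4
-2     → 4 -2
swap   → -2 4

0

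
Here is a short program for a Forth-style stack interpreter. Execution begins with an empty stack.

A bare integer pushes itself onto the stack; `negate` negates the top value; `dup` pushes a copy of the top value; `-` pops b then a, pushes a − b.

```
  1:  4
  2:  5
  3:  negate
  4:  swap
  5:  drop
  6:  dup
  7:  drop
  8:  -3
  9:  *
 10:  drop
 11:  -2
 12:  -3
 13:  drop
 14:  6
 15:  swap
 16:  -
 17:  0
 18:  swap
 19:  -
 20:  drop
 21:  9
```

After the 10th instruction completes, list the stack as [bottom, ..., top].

[]

4      : [4]
5      : [4, 5]
negate : [4, -5]
swap   : [-5, 4]
drop   : [-5]
dup    : [-5, -5]
drop   : [-5]
-3     : [-5, -3]
*      : [15]
drop   : []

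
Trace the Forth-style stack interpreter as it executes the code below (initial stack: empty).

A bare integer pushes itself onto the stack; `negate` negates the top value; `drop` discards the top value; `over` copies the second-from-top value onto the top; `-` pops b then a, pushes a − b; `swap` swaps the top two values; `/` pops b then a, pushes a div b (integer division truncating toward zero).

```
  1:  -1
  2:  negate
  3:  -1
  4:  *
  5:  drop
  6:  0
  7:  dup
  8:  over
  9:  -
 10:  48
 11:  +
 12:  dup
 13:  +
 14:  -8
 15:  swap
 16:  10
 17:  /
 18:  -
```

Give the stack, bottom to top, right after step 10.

[0, 0, 48]

-1     → [-1]
negate → [1]
-1     → [1, -1]
*      → [-1]
drop   → []
0      → [0]
dup    → [0, 0]
over   → [0, 0, 0]
-      → [0, 0]
48     → [0, 0, 48]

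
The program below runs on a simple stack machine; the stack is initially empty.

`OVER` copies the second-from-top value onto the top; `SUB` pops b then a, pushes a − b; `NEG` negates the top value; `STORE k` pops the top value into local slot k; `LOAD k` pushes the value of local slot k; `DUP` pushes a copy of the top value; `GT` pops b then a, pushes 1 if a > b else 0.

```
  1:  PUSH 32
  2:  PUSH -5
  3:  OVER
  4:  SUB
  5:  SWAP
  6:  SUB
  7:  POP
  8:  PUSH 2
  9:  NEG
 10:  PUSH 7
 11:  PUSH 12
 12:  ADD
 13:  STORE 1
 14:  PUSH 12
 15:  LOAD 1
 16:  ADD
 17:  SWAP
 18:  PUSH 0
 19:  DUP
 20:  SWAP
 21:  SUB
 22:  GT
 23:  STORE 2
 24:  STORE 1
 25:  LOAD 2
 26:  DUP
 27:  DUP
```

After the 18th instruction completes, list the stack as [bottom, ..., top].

PUSH 32  32
PUSH -5  32 -5
OVER     32 -5 32
SUB      32 -37
SWAP     -37 32
SUB      -69
POP      (empty)
PUSH 2   2
NEG      -2
PUSH 7   -2 7
PUSH 12  -2 7 12
ADD      -2 19
STORE 1  -2
PUSH 12  -2 12
LOAD 1   -2 12 19
ADD      -2 31
SWAP     31 -2
PUSH 0   31 -2 0

[31, -2, 0]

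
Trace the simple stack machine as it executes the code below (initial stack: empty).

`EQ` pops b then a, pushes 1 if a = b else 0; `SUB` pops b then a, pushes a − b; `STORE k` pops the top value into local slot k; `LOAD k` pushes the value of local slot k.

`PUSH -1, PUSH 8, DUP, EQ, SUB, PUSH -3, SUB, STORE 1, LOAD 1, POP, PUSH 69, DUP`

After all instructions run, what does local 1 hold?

1

PUSH -1  -1
PUSH 8   -1 8
DUP      -1 8 8
EQ       -1 1
SUB      -2
PUSH -3  -2 -3
SUB      1
STORE 1  (empty)
LOAD 1   1
POP      (empty)
PUSH 69  69
DUP      69 69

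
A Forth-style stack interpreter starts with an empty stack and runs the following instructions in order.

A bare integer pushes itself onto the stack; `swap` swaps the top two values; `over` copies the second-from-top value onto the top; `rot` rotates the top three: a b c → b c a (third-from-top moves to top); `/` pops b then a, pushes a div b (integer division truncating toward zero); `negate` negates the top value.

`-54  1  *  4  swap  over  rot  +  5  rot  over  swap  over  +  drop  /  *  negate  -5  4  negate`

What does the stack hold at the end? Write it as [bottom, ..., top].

[-8, -5, -4]

-54    -> [-54]
1      -> [-54, 1]
*      -> [-54]
4      -> [-54, 4]
swap   -> [4, -54]
over   -> [4, -54, 4]
rot    -> [-54, 4, 4]
+      -> [-54, 8]
5      -> [-54, 8, 5]
rot    -> [8, 5, -54]
over   -> [8, 5, -54, 5]
swap   -> [8, 5, 5, -54]
over   -> [8, 5, 5, -54, 5]
+      -> [8, 5, 5, -49]
drop   -> [8, 5, 5]
/      -> [8, 1]
*      -> [8]
negate -> [-8]
-5     -> [-8, -5]
4      -> [-8, -5, 4]
negate -> [-8, -5, -4]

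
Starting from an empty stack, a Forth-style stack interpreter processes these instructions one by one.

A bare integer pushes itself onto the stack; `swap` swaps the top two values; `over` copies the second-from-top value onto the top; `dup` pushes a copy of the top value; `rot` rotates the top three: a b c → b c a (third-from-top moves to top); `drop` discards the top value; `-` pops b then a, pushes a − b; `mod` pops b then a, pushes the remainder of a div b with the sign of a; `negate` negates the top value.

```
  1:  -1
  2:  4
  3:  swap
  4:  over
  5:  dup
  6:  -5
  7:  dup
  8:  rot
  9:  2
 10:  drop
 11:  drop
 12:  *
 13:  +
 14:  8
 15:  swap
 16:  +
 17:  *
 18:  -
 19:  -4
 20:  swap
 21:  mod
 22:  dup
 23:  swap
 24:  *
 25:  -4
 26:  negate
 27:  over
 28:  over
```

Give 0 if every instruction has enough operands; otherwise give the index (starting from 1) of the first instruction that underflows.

-1     -> [-1]
4      -> [-1, 4]
swap   -> [4, -1]
over   -> [4, -1, 4]
dup    -> [4, -1, 4, 4]
-5     -> [4, -1, 4, 4, -5]
dup    -> [4, -1, 4, 4, -5, -5]
rot    -> [4, -1, 4, -5, -5, 4]
2      -> [4, -1, 4, -5, -5, 4, 2]
drop   -> [4, -1, 4, -5, -5, 4]
drop   -> [4, -1, 4, -5, -5]
*      -> [4, -1, 4, 25]
+      -> [4, -1, 29]
8      -> [4, -1, 29, 8]
swap   -> [4, -1, 8, 29]
+      -> [4, -1, 37]
*      -> [4, -37]
-      -> [41]
-4     -> [41, -4]
swap   -> [-4, 41]
mod    -> [-4]
dup    -> [-4, -4]
swap   -> [-4, -4]
*      -> [16]
-4     -> [16, -4]
negate -> [16, 4]
over   -> [16, 4, 16]
over   -> [16, 4, 16, 4]

0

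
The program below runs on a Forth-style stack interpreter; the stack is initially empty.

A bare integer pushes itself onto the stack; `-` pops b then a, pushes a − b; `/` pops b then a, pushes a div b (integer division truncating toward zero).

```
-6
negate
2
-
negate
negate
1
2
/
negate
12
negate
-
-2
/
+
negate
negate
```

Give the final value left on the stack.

-6      -6
negate  6
2       6 2
-       4
negate  -4
negate  4
1       4 1
2       4 1 2
/       4 0
negate  4 0
12      4 0 12
negate  4 0 -12
-       4 12
-2      4 12 -2
/       4 -6
+       -2
negate  2
negate  -2

-2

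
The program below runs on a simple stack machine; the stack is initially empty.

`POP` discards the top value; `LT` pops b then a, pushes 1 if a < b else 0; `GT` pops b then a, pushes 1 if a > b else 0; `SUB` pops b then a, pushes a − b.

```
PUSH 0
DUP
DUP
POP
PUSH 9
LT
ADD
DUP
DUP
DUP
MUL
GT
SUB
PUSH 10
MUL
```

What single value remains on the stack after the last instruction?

PUSH 0  → 0
DUP     → 0 0
DUP     → 0 0 0
POP     → 0 0
PUSH 9  → 0 0 9
LT      → 0 1
ADD     → 1
DUP     → 1 1
DUP     → 1 1 1
DUP     → 1 1 1 1
MUL     → 1 1 1
GT      → 1 0
SUB     → 1
PUSH 10 → 1 10
MUL     → 10

10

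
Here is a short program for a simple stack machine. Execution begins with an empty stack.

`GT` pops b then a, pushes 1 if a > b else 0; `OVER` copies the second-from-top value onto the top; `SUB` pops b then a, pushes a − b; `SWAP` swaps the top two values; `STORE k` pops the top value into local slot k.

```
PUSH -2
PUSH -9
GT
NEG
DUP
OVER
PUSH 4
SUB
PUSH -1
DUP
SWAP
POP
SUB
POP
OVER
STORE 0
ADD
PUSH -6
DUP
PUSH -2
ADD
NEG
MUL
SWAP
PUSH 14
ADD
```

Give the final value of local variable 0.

PUSH -2  [-2]
PUSH -9  [-2, -9]
GT       [1]
NEG      [-1]
DUP      [-1, -1]
OVER     [-1, -1, -1]
PUSH 4   [-1, -1, -1, 4]
SUB      [-1, -1, -5]
PUSH -1  [-1, -1, -5, -1]
DUP      [-1, -1, -5, -1, -1]
SWAP     [-1, -1, -5, -1, -1]
POP      [-1, -1, -5, -1]
SUB      [-1, -1, -4]
POP      [-1, -1]
OVER     [-1, -1, -1]
STORE 0  [-1, -1]
ADD      [-2]
PUSH -6  [-2, -6]
DUP      [-2, -6, -6]
PUSH -2  [-2, -6, -6, -2]
ADD      [-2, -6, -8]
NEG      [-2, -6, 8]
MUL      [-2, -48]
SWAP     [-48, -2]
PUSH 14  [-48, -2, 14]
ADD      [-48, 12]

-1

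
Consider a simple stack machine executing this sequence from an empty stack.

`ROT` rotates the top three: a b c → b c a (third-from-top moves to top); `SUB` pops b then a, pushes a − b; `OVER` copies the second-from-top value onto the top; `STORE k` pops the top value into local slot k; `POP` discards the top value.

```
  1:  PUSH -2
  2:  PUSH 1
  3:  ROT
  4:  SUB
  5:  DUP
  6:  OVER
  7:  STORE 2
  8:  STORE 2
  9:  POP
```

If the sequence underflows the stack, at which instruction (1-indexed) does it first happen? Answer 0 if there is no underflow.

PUSH -2 : [-2]
PUSH 1  : [-2, 1]
ROT  — needs 3 operands, stack has 2 → underflow

3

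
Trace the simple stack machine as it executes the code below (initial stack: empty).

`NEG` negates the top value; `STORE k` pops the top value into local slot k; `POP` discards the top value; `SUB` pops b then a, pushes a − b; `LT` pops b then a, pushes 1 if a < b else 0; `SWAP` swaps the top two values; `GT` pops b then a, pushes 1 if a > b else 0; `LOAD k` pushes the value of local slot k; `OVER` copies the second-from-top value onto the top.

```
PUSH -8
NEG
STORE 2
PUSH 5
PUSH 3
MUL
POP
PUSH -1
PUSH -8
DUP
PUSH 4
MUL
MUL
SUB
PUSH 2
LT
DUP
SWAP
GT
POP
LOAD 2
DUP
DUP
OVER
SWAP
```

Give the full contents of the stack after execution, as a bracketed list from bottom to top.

PUSH -8  -8
NEG      8
STORE 2  (empty)
PUSH 5   5
PUSH 3   5 3
MUL      15
POP      (empty)
PUSH -1  -1
PUSH -8  -1 -8
DUP      -1 -8 -8
PUSH 4   -1 -8 -8 4
MUL      -1 -8 -32
MUL      -1 256
SUB      -257
PUSH 2   -257 2
LT       1
DUP      1 1
SWAP     1 1
GT       0
POP      (empty)
LOAD 2   8
DUP      8 8
DUP      8 8 8
OVER     8 8 8 8
SWAP     8 8 8 8

[8, 8, 8, 8]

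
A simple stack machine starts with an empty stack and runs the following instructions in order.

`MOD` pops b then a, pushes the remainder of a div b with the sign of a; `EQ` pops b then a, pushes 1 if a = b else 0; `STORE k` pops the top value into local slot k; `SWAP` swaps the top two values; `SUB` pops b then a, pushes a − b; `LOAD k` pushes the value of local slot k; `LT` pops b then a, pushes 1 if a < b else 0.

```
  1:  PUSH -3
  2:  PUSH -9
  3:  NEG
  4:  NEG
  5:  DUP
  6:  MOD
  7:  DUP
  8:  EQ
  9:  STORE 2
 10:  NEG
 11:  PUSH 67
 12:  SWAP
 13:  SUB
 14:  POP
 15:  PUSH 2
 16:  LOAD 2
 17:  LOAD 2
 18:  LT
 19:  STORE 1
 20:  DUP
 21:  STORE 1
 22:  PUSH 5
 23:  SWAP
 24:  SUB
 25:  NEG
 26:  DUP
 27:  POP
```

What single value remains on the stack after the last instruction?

-3

PUSH -3 : -3
PUSH -9 : -3 -9
NEG     : -3 9
NEG     : -3 -9
DUP     : -3 -9 -9
MOD     : -3 0
DUP     : -3 0 0
EQ      : -3 1
STORE 2 : -3
NEG     : 3
PUSH 67 : 3 67
SWAP    : 67 3
SUB     : 64
POP     : (empty)
PUSH 2  : 2
LOAD 2  : 2 1
LOAD 2  : 2 1 1
LT      : 2 0
STORE 1 : 2
DUP     : 2 2
STORE 1 : 2
PUSH 5  : 2 5
SWAP    : 5 2
SUB     : 3
NEG     : -3
DUP     : -3 -3
POP     : -3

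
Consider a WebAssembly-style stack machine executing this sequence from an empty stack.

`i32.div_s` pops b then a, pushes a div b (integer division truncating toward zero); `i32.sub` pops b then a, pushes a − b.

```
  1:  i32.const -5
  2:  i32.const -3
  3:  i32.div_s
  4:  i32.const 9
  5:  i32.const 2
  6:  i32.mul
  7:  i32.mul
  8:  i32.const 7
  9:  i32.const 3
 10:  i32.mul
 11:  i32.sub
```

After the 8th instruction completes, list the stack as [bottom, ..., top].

i32.const -5  -5
i32.const -3  -5 -3
i32.div_s     1
i32.const 9   1 9
i32.const 2   1 9 2
i32.mul       1 18
i32.mul       18
i32.const 7   18 7

[18, 7]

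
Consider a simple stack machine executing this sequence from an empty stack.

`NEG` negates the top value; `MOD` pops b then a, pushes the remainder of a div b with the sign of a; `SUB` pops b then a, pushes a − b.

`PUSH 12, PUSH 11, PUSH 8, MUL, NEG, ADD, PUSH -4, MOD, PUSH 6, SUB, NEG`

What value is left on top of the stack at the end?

PUSH 12 : [12]
PUSH 11 : [12, 11]
PUSH 8  : [12, 11, 8]
MUL     : [12, 88]
NEG     : [12, -88]
ADD     : [-76]
PUSH -4 : [-76, -4]
MOD     : [0]
PUSH 6  : [0, 6]
SUB     : [-6]
NEG     : [6]

6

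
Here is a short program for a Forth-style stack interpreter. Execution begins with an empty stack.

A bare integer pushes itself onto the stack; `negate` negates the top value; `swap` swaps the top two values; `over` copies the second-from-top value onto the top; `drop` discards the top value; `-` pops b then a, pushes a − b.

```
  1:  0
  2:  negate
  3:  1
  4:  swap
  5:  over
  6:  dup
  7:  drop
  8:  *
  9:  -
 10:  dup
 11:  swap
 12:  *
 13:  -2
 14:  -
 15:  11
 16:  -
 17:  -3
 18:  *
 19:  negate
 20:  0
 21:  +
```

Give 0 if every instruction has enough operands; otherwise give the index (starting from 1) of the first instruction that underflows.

0

0      -> [0]
negate -> [0]
1      -> [0, 1]
swap   -> [1, 0]
over   -> [1, 0, 1]
dup    -> [1, 0, 1, 1]
drop   -> [1, 0, 1]
*      -> [1, 0]
-      -> [1]
dup    -> [1, 1]
swap   -> [1, 1]
*      -> [1]
-2     -> [1, -2]
-      -> [3]
11     -> [3, 11]
-      -> [-8]
-3     -> [-8, -3]
*      -> [24]
negate -> [-24]
0      -> [-24, 0]
+      -> [-24]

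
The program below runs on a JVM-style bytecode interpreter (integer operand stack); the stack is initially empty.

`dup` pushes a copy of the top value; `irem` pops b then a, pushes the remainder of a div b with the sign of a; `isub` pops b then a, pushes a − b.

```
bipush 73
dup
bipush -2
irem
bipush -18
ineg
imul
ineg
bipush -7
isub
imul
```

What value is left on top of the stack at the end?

-803

bipush 73  : 73
dup        : 73 73
bipush -2  : 73 73 -2
irem       : 73 1
bipush -18 : 73 1 -18
ineg       : 73 1 18
imul       : 73 18
ineg       : 73 -18
bipush -7  : 73 -18 -7
isub       : 73 -11
imul       : -803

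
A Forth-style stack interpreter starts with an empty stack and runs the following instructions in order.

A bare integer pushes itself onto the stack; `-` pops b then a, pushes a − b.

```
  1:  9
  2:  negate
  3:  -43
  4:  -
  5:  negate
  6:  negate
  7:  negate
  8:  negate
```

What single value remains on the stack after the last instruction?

9       9
negate  -9
-43     -9 -43
-       34
negate  -34
negate  34
negate  -34
negate  34

34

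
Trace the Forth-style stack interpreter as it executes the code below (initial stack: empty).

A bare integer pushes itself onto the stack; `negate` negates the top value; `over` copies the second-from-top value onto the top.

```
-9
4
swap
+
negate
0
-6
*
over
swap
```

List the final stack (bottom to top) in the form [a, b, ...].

[5, 5, 0]

-9     : [-9]
4      : [-9, 4]
swap   : [4, -9]
+      : [-5]
negate : [5]
0      : [5, 0]
-6     : [5, 0, -6]
*      : [5, 0]
over   : [5, 0, 5]
swap   : [5, 5, 0]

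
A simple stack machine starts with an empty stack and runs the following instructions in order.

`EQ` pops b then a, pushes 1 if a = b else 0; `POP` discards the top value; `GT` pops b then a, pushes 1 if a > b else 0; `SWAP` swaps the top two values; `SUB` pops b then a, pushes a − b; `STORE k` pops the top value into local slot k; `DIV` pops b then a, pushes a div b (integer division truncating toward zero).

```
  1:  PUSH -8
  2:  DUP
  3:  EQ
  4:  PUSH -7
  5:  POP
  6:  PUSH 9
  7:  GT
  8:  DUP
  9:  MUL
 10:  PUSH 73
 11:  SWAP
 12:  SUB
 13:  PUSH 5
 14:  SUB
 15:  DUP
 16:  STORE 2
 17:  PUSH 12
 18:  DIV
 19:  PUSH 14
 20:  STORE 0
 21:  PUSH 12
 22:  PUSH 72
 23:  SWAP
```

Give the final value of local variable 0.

PUSH -8 -> [-8]
DUP     -> [-8, -8]
EQ      -> [1]
PUSH -7 -> [1, -7]
POP     -> [1]
PUSH 9  -> [1, 9]
GT      -> [0]
DUP     -> [0, 0]
MUL     -> [0]
PUSH 73 -> [0, 73]
SWAP    -> [73, 0]
SUB     -> [73]
PUSH 5  -> [73, 5]
SUB     -> [68]
DUP     -> [68, 68]
STORE 2 -> [68]
PUSH 12 -> [68, 12]
DIV     -> [5]
PUSH 14 -> [5, 14]
STORE 0 -> [5]
PUSH 12 -> [5, 12]
PUSH 72 -> [5, 12, 72]
SWAP    -> [5, 72, 12]

14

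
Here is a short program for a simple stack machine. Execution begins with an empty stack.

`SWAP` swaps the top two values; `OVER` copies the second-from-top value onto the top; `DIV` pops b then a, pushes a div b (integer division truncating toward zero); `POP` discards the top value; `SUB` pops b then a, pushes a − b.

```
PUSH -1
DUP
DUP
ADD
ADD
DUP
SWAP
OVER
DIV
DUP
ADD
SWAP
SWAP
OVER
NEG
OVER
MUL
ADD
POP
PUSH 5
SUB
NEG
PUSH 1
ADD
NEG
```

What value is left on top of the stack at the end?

-9

PUSH -1 -> [-1]
DUP     -> [-1, -1]
DUP     -> [-1, -1, -1]
ADD     -> [-1, -2]
ADD     -> [-3]
DUP     -> [-3, -3]
SWAP    -> [-3, -3]
OVER    -> [-3, -3, -3]
DIV     -> [-3, 1]
DUP     -> [-3, 1, 1]
ADD     -> [-3, 2]
SWAP    -> [2, -3]
SWAP    -> [-3, 2]
OVER    -> [-3, 2, -3]
NEG     -> [-3, 2, 3]
OVER    -> [-3, 2, 3, 2]
MUL     -> [-3, 2, 6]
ADD     -> [-3, 8]
POP     -> [-3]
PUSH 5  -> [-3, 5]
SUB     -> [-8]
NEG     -> [8]
PUSH 1  -> [8, 1]
ADD     -> [9]
NEG     -> [-9]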